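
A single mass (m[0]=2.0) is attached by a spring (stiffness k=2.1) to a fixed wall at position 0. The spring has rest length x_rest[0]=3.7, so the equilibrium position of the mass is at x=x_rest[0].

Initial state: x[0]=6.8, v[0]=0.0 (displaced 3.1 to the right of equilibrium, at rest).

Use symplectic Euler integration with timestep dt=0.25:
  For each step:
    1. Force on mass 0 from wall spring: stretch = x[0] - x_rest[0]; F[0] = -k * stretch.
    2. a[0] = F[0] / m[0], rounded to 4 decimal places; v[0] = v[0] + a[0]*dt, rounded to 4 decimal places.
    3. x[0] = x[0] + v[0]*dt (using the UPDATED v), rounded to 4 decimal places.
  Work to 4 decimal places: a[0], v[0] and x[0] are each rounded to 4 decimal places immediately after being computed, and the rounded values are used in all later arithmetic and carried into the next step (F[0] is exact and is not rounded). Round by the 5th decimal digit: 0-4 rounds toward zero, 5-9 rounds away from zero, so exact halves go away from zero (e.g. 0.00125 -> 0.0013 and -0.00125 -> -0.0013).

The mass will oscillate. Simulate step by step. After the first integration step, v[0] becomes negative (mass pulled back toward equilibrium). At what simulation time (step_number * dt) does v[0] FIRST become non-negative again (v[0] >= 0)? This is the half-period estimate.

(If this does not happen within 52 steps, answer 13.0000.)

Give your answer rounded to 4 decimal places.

Answer: 3.2500

Derivation:
Step 0: x=[6.8000] v=[0.0000]
Step 1: x=[6.5966] v=[-0.8138]
Step 2: x=[6.2031] v=[-1.5742]
Step 3: x=[5.6453] v=[-2.2313]
Step 4: x=[4.9598] v=[-2.7420]
Step 5: x=[4.1916] v=[-3.0727]
Step 6: x=[3.3912] v=[-3.2018]
Step 7: x=[2.6110] v=[-3.1208]
Step 8: x=[1.9023] v=[-2.8349]
Step 9: x=[1.3116] v=[-2.3630]
Step 10: x=[0.8776] v=[-1.7361]
Step 11: x=[0.6288] v=[-0.9952]
Step 12: x=[0.5816] v=[-0.1890]
Step 13: x=[0.7390] v=[0.6296]
First v>=0 after going negative at step 13, time=3.2500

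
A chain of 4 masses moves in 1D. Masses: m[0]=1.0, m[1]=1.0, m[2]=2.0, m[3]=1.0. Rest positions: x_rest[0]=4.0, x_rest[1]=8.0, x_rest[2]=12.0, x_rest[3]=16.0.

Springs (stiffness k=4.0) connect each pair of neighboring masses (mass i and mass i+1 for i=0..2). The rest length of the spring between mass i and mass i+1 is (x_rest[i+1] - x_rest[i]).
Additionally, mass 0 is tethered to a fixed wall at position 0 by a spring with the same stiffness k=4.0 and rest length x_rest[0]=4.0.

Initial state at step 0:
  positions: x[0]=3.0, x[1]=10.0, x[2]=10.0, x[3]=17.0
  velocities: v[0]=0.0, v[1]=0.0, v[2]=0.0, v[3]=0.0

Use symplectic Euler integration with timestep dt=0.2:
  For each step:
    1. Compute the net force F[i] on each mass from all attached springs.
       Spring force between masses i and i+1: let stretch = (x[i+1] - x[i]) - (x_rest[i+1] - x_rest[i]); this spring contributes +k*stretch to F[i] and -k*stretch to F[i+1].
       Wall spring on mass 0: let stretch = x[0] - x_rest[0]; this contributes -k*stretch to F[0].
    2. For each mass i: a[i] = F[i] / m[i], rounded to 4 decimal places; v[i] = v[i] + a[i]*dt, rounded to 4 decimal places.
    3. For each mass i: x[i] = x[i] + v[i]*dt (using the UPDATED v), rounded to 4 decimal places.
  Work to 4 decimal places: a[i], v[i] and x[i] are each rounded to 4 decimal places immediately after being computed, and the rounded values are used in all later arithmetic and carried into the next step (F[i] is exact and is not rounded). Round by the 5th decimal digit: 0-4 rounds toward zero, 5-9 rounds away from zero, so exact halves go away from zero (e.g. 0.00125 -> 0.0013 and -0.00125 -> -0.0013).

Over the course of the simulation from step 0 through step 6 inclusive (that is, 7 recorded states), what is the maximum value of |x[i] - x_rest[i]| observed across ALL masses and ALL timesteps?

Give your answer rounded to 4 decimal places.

Answer: 2.7150

Derivation:
Step 0: x=[3.0000 10.0000 10.0000 17.0000] v=[0.0000 0.0000 0.0000 0.0000]
Step 1: x=[3.6400 8.8800 10.5600 16.5200] v=[3.2000 -5.6000 2.8000 -2.4000]
Step 2: x=[4.5360 7.1904 11.4624 15.7264] v=[4.4800 -8.4480 4.5120 -3.9680]
Step 3: x=[5.1309 5.7596 12.3642 14.8906] v=[2.9747 -7.1539 4.5088 -4.1792]
Step 4: x=[5.0055 5.2850 12.9397 14.2905] v=[-0.6271 -2.3732 2.8775 -3.0003]
Step 5: x=[4.1239 5.9904 13.0109 14.1143] v=[-4.4079 3.5270 0.3559 -0.8809]
Step 6: x=[2.8811 7.5204 12.6087 14.4016] v=[-6.2138 7.6502 -2.0109 1.4364]
Max displacement = 2.7150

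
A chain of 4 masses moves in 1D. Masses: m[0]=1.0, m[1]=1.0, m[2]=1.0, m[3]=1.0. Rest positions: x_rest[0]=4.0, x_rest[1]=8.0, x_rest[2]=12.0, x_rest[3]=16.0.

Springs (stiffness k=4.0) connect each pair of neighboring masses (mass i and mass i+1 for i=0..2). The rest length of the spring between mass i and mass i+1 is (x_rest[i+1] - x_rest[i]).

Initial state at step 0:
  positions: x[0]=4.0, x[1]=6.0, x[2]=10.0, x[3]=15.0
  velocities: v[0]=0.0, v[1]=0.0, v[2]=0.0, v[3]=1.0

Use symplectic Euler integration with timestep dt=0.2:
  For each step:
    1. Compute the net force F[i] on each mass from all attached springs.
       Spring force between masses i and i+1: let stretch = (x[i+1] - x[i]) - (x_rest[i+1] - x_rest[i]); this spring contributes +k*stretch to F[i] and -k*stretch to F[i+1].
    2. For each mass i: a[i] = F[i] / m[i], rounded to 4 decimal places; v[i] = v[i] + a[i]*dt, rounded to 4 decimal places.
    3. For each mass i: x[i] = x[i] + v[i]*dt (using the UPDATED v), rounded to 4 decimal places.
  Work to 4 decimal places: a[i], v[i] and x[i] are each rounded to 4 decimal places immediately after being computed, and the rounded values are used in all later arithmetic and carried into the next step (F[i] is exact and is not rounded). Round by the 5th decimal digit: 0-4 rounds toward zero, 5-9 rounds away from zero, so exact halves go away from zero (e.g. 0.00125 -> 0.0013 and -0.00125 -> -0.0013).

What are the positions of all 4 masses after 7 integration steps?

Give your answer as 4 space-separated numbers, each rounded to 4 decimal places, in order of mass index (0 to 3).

Step 0: x=[4.0000 6.0000 10.0000 15.0000] v=[0.0000 0.0000 0.0000 1.0000]
Step 1: x=[3.6800 6.3200 10.1600 15.0400] v=[-1.6000 1.6000 0.8000 0.2000]
Step 2: x=[3.1424 6.8320 10.4864 14.9392] v=[-2.6880 2.5600 1.6320 -0.5040]
Step 3: x=[2.5551 7.3384 10.9405 14.7660] v=[-2.9363 2.5318 2.2707 -0.8662]
Step 4: x=[2.0932 7.6558 11.4304 14.6207] v=[-2.3097 1.5868 2.4494 -0.7266]
Step 5: x=[1.8813 7.6871 11.8268 14.6049] v=[-1.0596 0.1564 1.9820 -0.0788]
Step 6: x=[1.9583 7.4518 12.0053 14.7846] v=[0.3850 -1.1765 0.8927 0.8987]
Step 7: x=[2.2743 7.0661 11.9000 15.1597] v=[1.5798 -1.9285 -0.5267 1.8753]

Answer: 2.2743 7.0661 11.9000 15.1597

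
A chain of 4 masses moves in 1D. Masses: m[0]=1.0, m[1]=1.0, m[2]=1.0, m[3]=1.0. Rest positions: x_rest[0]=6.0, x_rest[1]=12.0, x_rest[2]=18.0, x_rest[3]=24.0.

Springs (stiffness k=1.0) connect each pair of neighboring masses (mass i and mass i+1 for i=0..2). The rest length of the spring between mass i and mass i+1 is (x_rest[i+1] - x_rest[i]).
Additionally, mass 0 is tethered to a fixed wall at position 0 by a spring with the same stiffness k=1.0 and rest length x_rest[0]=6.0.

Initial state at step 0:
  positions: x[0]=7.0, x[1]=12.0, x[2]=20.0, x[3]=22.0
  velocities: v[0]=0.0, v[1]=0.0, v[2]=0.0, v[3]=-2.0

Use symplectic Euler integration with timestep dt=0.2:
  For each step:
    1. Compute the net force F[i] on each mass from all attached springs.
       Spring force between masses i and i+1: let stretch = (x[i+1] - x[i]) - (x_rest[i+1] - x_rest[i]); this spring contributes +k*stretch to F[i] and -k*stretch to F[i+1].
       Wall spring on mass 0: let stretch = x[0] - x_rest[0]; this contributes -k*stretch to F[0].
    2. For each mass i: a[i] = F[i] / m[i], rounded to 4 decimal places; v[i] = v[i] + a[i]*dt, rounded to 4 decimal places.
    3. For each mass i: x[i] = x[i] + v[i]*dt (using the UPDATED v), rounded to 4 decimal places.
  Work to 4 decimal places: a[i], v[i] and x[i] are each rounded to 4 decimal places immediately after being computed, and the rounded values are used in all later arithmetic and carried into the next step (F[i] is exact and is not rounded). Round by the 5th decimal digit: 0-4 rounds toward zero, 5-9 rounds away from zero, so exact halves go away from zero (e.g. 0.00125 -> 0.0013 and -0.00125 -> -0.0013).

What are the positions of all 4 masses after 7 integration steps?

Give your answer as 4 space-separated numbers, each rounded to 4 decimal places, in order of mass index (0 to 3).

Step 0: x=[7.0000 12.0000 20.0000 22.0000] v=[0.0000 0.0000 0.0000 -2.0000]
Step 1: x=[6.9200 12.1200 19.7600 21.7600] v=[-0.4000 0.6000 -1.2000 -1.2000]
Step 2: x=[6.7712 12.3376 19.2944 21.6800] v=[-0.7440 1.0880 -2.3280 -0.4000]
Step 3: x=[6.5742 12.6108 18.6460 21.7446] v=[-0.9850 1.3661 -3.2422 0.3229]
Step 4: x=[6.3557 12.8840 17.8801 21.9252] v=[-1.0925 1.3658 -3.8295 0.9032]
Step 5: x=[6.1441 13.0959 17.0762 22.1840] v=[-1.0580 1.0594 -4.0197 1.2942]
Step 6: x=[5.9648 13.1889 16.3174 22.4785] v=[-0.8965 0.4651 -3.7942 1.4726]
Step 7: x=[5.8359 13.1181 15.6799 22.7666] v=[-0.6446 -0.3540 -3.1877 1.4404]

Answer: 5.8359 13.1181 15.6799 22.7666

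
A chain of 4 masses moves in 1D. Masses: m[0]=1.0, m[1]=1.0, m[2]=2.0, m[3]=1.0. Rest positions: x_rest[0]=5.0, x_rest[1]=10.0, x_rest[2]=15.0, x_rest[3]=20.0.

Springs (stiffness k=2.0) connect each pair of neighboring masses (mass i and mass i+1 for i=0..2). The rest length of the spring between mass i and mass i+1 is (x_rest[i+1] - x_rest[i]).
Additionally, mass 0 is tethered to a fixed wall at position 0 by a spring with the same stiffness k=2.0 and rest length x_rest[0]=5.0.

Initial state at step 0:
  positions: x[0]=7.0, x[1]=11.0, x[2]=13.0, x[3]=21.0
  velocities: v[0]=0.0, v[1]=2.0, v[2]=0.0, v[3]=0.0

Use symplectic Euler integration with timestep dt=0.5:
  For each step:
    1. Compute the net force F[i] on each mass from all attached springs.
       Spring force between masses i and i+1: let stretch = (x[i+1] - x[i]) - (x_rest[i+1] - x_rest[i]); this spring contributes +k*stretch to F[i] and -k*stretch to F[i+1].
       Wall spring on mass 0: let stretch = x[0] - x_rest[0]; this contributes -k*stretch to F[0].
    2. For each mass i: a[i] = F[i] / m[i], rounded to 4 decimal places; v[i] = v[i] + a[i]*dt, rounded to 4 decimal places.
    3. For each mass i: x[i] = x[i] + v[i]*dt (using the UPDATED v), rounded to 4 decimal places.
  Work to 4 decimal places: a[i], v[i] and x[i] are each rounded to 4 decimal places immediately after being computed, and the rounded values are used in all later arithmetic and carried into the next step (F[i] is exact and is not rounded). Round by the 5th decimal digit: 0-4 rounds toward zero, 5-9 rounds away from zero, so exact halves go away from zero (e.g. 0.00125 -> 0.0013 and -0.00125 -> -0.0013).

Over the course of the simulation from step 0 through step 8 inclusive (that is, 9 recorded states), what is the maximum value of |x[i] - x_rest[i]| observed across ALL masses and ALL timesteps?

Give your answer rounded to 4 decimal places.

Step 0: x=[7.0000 11.0000 13.0000 21.0000] v=[0.0000 2.0000 0.0000 0.0000]
Step 1: x=[5.5000 11.0000 14.5000 19.5000] v=[-3.0000 0.0000 3.0000 -3.0000]
Step 2: x=[4.0000 10.0000 16.3750 18.0000] v=[-3.0000 -2.0000 3.7500 -3.0000]
Step 3: x=[3.5000 9.1875 17.0625 18.1875] v=[-1.0000 -1.6250 1.3750 0.3750]
Step 4: x=[4.0938 9.4688 16.0625 20.3125] v=[1.1875 0.5625 -2.0000 4.2500]
Step 5: x=[5.3282 10.3594 14.4766 22.8125] v=[2.4687 1.7812 -3.1719 5.0000]
Step 6: x=[6.4141 10.7930 13.9453 23.6446] v=[2.1717 0.8672 -1.0626 1.6641]
Step 7: x=[6.4824 10.6133 15.0508 22.1270] v=[0.1365 -0.3594 2.2109 -3.0352]
Step 8: x=[5.3749 10.5869 16.8160 19.5713] v=[-2.2150 -0.0528 3.5303 -5.1114]
Max displacement = 3.6446

Answer: 3.6446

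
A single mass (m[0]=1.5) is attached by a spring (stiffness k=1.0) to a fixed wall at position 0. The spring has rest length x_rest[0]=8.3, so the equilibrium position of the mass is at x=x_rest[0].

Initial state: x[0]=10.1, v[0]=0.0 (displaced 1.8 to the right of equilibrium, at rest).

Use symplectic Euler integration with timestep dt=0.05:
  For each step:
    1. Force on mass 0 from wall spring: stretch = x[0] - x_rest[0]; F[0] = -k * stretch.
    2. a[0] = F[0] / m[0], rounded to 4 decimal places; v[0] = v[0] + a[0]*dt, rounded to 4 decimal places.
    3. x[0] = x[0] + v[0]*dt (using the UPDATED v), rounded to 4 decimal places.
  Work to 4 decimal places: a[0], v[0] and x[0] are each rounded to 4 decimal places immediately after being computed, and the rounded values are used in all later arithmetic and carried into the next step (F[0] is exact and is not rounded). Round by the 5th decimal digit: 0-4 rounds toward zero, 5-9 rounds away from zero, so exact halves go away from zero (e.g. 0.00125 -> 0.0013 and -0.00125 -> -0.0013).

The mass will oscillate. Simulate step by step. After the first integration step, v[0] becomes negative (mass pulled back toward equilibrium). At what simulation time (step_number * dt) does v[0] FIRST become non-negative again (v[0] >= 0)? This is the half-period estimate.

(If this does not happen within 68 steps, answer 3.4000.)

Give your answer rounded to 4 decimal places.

Step 0: x=[10.1000] v=[0.0000]
Step 1: x=[10.0970] v=[-0.0600]
Step 2: x=[10.0910] v=[-0.1199]
Step 3: x=[10.0820] v=[-0.1796]
Step 4: x=[10.0701] v=[-0.2390]
Step 5: x=[10.0552] v=[-0.2980]
Step 6: x=[10.0374] v=[-0.3565]
Step 7: x=[10.0167] v=[-0.4144]
Step 8: x=[9.9931] v=[-0.4716]
Step 9: x=[9.9667] v=[-0.5280]
Step 10: x=[9.9375] v=[-0.5836]
Step 11: x=[9.9056] v=[-0.6382]
Step 12: x=[9.8710] v=[-0.6917]
Step 13: x=[9.8338] v=[-0.7441]
Step 14: x=[9.7940] v=[-0.7952]
Step 15: x=[9.7518] v=[-0.8450]
Step 16: x=[9.7071] v=[-0.8934]
Step 17: x=[9.6601] v=[-0.9403]
Step 18: x=[9.6108] v=[-0.9856]
Step 19: x=[9.5593] v=[-1.0293]
Step 20: x=[9.5057] v=[-1.0713]
Step 21: x=[9.4501] v=[-1.1115]
Step 22: x=[9.3926] v=[-1.1498]
Step 23: x=[9.3333] v=[-1.1862]
Step 24: x=[9.2723] v=[-1.2206]
Step 25: x=[9.2097] v=[-1.2530]
Step 26: x=[9.1455] v=[-1.2833]
Step 27: x=[9.0799] v=[-1.3115]
Step 28: x=[9.0130] v=[-1.3375]
Step 29: x=[8.9449] v=[-1.3613]
Step 30: x=[8.8758] v=[-1.3828]
Step 31: x=[8.8057] v=[-1.4020]
Step 32: x=[8.7348] v=[-1.4189]
Step 33: x=[8.6631] v=[-1.4334]
Step 34: x=[8.5908] v=[-1.4455]
Step 35: x=[8.5180] v=[-1.4552]
Step 36: x=[8.4449] v=[-1.4625]
Step 37: x=[8.3715] v=[-1.4673]
Step 38: x=[8.2980] v=[-1.4697]
Step 39: x=[8.2245] v=[-1.4696]
Step 40: x=[8.1511] v=[-1.4671]
Step 41: x=[8.0780] v=[-1.4621]
Step 42: x=[8.0053] v=[-1.4547]
Step 43: x=[7.9331] v=[-1.4449]
Step 44: x=[7.8615] v=[-1.4327]
Step 45: x=[7.7906] v=[-1.4181]
Step 46: x=[7.7205] v=[-1.4011]
Step 47: x=[7.6514] v=[-1.3818]
Step 48: x=[7.5834] v=[-1.3602]
Step 49: x=[7.5166] v=[-1.3363]
Step 50: x=[7.4511] v=[-1.3102]
Step 51: x=[7.3870] v=[-1.2819]
Step 52: x=[7.3244] v=[-1.2515]
Step 53: x=[7.2635] v=[-1.2190]
Step 54: x=[7.2043] v=[-1.1845]
Step 55: x=[7.1469] v=[-1.1480]
Step 56: x=[7.0914] v=[-1.1096]
Step 57: x=[7.0379] v=[-1.0693]
Step 58: x=[6.9865] v=[-1.0272]
Step 59: x=[6.9373] v=[-0.9834]
Step 60: x=[6.8904] v=[-0.9380]
Step 61: x=[6.8459] v=[-0.8910]
Step 62: x=[6.8038] v=[-0.8425]
Step 63: x=[6.7642] v=[-0.7926]
Step 64: x=[6.7271] v=[-0.7414]
Step 65: x=[6.6927] v=[-0.6890]
Step 66: x=[6.6609] v=[-0.6354]
Step 67: x=[6.6319] v=[-0.5808]
Step 68: x=[6.6056] v=[-0.5252]
v[0] did not become non-negative within 68 steps; using fallback time=3.4000

Answer: 3.4000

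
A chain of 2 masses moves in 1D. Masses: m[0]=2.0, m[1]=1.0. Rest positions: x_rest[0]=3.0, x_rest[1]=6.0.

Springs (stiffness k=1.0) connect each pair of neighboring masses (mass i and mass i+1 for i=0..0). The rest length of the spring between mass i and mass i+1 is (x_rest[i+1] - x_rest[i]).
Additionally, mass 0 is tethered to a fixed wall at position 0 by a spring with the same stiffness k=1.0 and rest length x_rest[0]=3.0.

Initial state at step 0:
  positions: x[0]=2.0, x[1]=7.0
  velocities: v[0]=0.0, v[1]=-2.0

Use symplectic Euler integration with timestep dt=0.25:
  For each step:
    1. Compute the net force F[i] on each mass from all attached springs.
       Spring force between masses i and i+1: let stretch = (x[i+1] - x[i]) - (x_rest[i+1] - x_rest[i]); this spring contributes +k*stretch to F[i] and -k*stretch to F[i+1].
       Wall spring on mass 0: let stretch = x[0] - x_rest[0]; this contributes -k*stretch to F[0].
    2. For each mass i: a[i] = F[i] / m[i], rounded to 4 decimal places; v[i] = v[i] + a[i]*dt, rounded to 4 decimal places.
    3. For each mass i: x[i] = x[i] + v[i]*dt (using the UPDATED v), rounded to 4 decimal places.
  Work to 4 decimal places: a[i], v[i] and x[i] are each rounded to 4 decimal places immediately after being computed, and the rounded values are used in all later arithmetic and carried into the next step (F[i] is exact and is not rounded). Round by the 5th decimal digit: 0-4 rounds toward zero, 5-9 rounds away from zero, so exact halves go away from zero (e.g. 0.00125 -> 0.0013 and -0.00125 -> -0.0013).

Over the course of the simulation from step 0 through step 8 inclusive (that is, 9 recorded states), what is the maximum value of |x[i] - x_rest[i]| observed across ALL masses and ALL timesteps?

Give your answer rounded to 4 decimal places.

Step 0: x=[2.0000 7.0000] v=[0.0000 -2.0000]
Step 1: x=[2.0938 6.3750] v=[0.3750 -2.5000]
Step 2: x=[2.2559 5.6699] v=[0.6484 -2.8203]
Step 3: x=[2.4542 4.9390] v=[0.7932 -2.9238]
Step 4: x=[2.6535 4.2403] v=[0.7970 -2.7950]
Step 5: x=[2.8194 3.6299] v=[0.6637 -2.4417]
Step 6: x=[2.9226 3.1563] v=[0.4126 -1.8943]
Step 7: x=[2.9417 2.8556] v=[0.0765 -1.2027]
Step 8: x=[2.8662 2.7478] v=[-0.3020 -0.4312]
Max displacement = 3.2522

Answer: 3.2522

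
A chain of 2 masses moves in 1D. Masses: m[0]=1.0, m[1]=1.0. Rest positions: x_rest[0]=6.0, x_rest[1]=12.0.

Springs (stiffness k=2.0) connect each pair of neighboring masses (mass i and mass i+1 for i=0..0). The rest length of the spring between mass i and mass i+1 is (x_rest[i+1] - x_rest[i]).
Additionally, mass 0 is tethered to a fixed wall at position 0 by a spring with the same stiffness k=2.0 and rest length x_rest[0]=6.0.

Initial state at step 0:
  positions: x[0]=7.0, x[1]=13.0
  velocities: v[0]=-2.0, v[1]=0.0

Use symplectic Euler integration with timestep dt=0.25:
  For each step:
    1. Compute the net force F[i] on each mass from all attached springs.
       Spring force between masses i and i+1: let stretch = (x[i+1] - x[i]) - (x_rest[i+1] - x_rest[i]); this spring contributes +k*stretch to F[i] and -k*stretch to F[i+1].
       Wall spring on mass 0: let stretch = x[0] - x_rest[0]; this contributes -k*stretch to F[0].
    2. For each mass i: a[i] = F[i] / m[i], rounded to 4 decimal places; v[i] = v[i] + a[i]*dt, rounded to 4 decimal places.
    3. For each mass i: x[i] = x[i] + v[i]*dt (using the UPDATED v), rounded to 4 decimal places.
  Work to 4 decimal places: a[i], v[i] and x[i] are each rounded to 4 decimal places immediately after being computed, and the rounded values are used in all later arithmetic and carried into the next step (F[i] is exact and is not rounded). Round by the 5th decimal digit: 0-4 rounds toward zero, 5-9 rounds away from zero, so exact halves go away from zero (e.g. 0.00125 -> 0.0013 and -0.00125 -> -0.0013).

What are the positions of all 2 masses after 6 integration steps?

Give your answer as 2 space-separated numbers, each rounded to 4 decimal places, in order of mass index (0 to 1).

Answer: 5.4783 11.1859

Derivation:
Step 0: x=[7.0000 13.0000] v=[-2.0000 0.0000]
Step 1: x=[6.3750 13.0000] v=[-2.5000 0.0000]
Step 2: x=[5.7813 12.9219] v=[-2.3750 -0.3125]
Step 3: x=[5.3575 12.7012] v=[-1.6954 -0.8828]
Step 4: x=[5.1819 12.3125] v=[-0.7023 -1.5547]
Step 5: x=[5.2499 11.7825] v=[0.2721 -2.1200]
Step 6: x=[5.4783 11.1859] v=[0.9135 -2.3863]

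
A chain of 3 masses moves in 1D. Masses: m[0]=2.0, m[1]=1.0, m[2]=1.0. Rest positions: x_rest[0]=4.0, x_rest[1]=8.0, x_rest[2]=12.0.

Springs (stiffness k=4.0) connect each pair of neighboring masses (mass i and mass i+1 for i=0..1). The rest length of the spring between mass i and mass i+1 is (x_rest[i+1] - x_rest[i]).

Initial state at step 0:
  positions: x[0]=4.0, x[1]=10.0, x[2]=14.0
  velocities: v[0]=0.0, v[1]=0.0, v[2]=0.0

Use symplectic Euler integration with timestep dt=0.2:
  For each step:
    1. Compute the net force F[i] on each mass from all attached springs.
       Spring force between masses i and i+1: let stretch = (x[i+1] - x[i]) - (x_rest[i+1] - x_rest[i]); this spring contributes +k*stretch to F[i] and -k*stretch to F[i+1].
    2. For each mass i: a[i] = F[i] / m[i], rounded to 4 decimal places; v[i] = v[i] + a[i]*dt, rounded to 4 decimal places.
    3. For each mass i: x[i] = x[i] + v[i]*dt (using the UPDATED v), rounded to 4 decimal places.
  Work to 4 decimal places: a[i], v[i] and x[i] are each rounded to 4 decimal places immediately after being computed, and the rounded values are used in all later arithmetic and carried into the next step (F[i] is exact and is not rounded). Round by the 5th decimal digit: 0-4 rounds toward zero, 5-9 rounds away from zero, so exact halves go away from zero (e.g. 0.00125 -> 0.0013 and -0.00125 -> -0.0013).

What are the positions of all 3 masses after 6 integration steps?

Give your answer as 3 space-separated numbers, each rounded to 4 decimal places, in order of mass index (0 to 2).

Step 0: x=[4.0000 10.0000 14.0000] v=[0.0000 0.0000 0.0000]
Step 1: x=[4.1600 9.6800 14.0000] v=[0.8000 -1.6000 0.0000]
Step 2: x=[4.4416 9.1680 13.9488] v=[1.4080 -2.5600 -0.2560]
Step 3: x=[4.7813 8.6647 13.7727] v=[1.6986 -2.5165 -0.8806]
Step 4: x=[5.1117 8.3573 13.4193] v=[1.6520 -1.5368 -1.7670]
Step 5: x=[5.3817 8.3406 12.8960] v=[1.3502 -0.0837 -2.6166]
Step 6: x=[5.5685 8.5793 12.2838] v=[0.9338 1.1935 -3.0609]

Answer: 5.5685 8.5793 12.2838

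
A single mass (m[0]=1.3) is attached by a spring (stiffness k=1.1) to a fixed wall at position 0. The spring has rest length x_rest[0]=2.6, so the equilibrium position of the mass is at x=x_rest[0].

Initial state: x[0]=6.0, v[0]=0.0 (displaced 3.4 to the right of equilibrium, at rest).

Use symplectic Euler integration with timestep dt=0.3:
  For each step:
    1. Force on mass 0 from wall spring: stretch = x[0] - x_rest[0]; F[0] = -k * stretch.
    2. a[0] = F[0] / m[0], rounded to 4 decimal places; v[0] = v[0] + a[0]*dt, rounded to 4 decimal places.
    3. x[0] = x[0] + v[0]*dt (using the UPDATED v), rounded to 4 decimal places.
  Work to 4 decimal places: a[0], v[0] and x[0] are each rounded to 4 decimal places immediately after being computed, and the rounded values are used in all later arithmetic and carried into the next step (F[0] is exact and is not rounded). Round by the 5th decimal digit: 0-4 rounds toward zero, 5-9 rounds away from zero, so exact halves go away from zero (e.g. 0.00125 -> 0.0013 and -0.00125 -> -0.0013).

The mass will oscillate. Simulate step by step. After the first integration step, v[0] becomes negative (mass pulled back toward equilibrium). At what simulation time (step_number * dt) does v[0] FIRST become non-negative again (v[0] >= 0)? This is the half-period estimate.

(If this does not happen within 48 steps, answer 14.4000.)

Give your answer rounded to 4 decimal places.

Answer: 3.6000

Derivation:
Step 0: x=[6.0000] v=[0.0000]
Step 1: x=[5.7411] v=[-0.8631]
Step 2: x=[5.2430] v=[-1.6605]
Step 3: x=[4.5436] v=[-2.3314]
Step 4: x=[3.6962] v=[-2.8248]
Step 5: x=[2.7653] v=[-3.1031]
Step 6: x=[1.8218] v=[-3.1451]
Step 7: x=[0.9375] v=[-2.9476]
Step 8: x=[0.1798] v=[-2.5256]
Step 9: x=[-0.3936] v=[-1.9112]
Step 10: x=[-0.7390] v=[-1.1513]
Step 11: x=[-0.8301] v=[-0.3037]
Step 12: x=[-0.6600] v=[0.5670]
First v>=0 after going negative at step 12, time=3.6000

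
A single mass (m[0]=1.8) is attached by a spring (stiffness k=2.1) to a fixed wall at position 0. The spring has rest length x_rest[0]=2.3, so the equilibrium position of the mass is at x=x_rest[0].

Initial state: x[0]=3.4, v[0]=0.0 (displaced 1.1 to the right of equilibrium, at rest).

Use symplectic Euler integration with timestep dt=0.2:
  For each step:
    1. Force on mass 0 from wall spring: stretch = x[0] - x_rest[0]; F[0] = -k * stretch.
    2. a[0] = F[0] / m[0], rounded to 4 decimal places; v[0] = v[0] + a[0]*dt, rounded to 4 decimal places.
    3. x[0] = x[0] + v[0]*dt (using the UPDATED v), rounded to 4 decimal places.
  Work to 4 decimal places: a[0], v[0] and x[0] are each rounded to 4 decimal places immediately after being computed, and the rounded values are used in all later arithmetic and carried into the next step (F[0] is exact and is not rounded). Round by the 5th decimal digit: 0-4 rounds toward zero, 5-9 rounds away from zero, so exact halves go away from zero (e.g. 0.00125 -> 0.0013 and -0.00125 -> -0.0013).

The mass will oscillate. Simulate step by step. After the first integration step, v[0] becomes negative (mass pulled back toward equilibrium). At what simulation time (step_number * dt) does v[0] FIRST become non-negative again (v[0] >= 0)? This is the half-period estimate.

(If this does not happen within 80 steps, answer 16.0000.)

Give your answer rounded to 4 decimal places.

Step 0: x=[3.4000] v=[0.0000]
Step 1: x=[3.3487] v=[-0.2567]
Step 2: x=[3.2484] v=[-0.5014]
Step 3: x=[3.1039] v=[-0.7227]
Step 4: x=[2.9218] v=[-0.9103]
Step 5: x=[2.7107] v=[-1.0554]
Step 6: x=[2.4805] v=[-1.1512]
Step 7: x=[2.2418] v=[-1.1933]
Step 8: x=[2.0059] v=[-1.1797]
Step 9: x=[1.7837] v=[-1.1111]
Step 10: x=[1.5856] v=[-0.9906]
Step 11: x=[1.4208] v=[-0.8239]
Step 12: x=[1.2970] v=[-0.6188]
Step 13: x=[1.2200] v=[-0.3848]
Step 14: x=[1.1934] v=[-0.1328]
Step 15: x=[1.2185] v=[0.1254]
First v>=0 after going negative at step 15, time=3.0000

Answer: 3.0000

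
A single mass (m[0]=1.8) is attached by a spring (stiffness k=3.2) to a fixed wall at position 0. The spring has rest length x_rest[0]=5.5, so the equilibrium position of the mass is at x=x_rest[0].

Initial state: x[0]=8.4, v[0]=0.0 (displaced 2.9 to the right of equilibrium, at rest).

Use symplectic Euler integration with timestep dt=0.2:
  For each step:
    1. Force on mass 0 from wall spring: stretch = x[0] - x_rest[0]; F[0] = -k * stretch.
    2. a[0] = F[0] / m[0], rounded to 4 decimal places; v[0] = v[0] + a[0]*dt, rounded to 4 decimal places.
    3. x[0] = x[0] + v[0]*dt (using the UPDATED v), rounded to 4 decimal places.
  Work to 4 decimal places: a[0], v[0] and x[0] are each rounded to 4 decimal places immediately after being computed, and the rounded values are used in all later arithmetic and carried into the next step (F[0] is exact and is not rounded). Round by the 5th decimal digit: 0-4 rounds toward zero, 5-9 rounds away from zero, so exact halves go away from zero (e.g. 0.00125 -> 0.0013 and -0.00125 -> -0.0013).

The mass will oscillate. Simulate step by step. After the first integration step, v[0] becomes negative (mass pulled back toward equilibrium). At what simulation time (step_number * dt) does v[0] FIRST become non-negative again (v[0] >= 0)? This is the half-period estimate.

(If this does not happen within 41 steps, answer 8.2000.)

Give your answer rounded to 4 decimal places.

Answer: 2.4000

Derivation:
Step 0: x=[8.4000] v=[0.0000]
Step 1: x=[8.1938] v=[-1.0311]
Step 2: x=[7.7960] v=[-1.9889]
Step 3: x=[7.2349] v=[-2.8053]
Step 4: x=[6.5505] v=[-3.4222]
Step 5: x=[5.7914] v=[-3.7957]
Step 6: x=[5.0115] v=[-3.8993]
Step 7: x=[4.2664] v=[-3.7256]
Step 8: x=[3.6090] v=[-3.2870]
Step 9: x=[3.0861] v=[-2.6146]
Step 10: x=[2.7348] v=[-1.7563]
Step 11: x=[2.5802] v=[-0.7731]
Step 12: x=[2.6332] v=[0.2651]
First v>=0 after going negative at step 12, time=2.4000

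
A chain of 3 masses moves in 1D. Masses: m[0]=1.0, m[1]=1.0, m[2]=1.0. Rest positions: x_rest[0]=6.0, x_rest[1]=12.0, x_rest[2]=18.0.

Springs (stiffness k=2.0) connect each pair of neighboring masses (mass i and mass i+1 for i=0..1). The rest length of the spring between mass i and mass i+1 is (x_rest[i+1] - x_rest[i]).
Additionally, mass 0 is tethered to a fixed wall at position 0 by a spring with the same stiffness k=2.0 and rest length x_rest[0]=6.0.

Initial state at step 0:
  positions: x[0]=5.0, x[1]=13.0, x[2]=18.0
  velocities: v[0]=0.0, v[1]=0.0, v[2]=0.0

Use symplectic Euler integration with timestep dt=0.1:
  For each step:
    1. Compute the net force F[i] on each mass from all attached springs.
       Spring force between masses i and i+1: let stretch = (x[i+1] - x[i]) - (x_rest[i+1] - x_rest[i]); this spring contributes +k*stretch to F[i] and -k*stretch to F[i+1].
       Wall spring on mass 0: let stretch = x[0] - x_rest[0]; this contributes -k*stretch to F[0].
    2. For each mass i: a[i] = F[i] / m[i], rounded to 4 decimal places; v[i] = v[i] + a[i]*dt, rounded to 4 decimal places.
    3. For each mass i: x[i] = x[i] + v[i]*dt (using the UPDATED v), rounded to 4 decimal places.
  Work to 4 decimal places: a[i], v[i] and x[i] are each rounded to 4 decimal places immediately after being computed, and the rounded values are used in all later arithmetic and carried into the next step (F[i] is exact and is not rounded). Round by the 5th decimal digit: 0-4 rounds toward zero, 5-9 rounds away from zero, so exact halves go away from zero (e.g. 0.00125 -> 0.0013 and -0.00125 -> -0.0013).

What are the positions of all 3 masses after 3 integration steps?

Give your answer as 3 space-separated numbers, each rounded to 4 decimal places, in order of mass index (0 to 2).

Answer: 5.3422 12.6597 18.1121

Derivation:
Step 0: x=[5.0000 13.0000 18.0000] v=[0.0000 0.0000 0.0000]
Step 1: x=[5.0600 12.9400 18.0200] v=[0.6000 -0.6000 0.2000]
Step 2: x=[5.1764 12.8240 18.0584] v=[1.1640 -1.1600 0.3840]
Step 3: x=[5.3422 12.6597 18.1121] v=[1.6582 -1.6426 0.5371]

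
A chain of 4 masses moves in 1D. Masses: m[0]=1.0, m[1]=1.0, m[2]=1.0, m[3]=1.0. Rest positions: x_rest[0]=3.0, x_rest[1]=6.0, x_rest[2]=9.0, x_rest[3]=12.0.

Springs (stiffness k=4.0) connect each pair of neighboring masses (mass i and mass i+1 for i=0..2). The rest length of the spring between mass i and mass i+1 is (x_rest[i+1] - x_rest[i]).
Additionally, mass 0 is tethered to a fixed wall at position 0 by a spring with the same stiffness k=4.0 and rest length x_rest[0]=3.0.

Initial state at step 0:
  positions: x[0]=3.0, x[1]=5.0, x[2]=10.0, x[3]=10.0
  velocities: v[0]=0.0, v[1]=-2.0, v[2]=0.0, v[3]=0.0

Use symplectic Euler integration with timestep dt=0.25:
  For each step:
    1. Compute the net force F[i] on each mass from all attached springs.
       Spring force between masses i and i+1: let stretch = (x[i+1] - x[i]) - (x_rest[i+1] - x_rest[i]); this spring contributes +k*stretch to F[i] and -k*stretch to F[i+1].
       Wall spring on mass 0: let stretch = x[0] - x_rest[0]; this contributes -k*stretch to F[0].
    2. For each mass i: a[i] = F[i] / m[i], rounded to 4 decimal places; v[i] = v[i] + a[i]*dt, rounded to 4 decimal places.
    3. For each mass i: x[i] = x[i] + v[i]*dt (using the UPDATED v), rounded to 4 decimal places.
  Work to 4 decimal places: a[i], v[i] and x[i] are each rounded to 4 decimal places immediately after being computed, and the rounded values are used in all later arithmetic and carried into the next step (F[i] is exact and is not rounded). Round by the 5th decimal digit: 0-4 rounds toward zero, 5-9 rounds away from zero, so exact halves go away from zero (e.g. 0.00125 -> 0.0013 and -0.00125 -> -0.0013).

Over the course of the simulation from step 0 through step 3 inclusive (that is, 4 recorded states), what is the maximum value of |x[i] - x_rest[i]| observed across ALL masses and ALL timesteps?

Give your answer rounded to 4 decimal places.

Step 0: x=[3.0000 5.0000 10.0000 10.0000] v=[0.0000 -2.0000 0.0000 0.0000]
Step 1: x=[2.7500 5.2500 8.7500 10.7500] v=[-1.0000 1.0000 -5.0000 3.0000]
Step 2: x=[2.4375 5.7500 7.1250 11.7500] v=[-1.2500 2.0000 -6.5000 4.0000]
Step 3: x=[2.3438 5.7656 6.3125 12.3438] v=[-0.3750 0.0625 -3.2500 2.3750]
Max displacement = 2.6875

Answer: 2.6875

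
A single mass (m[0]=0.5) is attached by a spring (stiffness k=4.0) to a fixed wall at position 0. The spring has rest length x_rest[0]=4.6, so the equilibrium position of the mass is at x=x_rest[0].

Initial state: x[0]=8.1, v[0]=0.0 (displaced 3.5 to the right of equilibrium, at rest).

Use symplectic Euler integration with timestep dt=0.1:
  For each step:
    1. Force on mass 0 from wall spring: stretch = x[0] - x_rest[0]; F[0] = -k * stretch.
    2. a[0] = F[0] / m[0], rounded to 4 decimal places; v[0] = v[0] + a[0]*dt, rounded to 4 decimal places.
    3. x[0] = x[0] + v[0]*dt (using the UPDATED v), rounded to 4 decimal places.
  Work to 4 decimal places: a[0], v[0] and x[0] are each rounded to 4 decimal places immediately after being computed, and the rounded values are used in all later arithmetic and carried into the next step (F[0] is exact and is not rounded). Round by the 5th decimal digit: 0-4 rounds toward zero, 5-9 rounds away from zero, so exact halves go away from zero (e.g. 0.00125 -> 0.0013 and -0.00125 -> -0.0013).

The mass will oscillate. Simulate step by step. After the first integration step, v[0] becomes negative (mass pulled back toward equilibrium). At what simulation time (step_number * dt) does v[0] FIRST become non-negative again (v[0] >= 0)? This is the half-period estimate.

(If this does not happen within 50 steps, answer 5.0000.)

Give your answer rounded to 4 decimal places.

Step 0: x=[8.1000] v=[0.0000]
Step 1: x=[7.8200] v=[-2.8000]
Step 2: x=[7.2824] v=[-5.3760]
Step 3: x=[6.5302] v=[-7.5219]
Step 4: x=[5.6236] v=[-9.0661]
Step 5: x=[4.6351] v=[-9.8850]
Step 6: x=[3.6438] v=[-9.9131]
Step 7: x=[2.7290] v=[-9.1481]
Step 8: x=[1.9639] v=[-7.6513]
Step 9: x=[1.4097] v=[-5.5424]
Step 10: x=[1.1107] v=[-2.9902]
Step 11: x=[1.0908] v=[-0.1988]
Step 12: x=[1.3517] v=[2.6086]
First v>=0 after going negative at step 12, time=1.2000

Answer: 1.2000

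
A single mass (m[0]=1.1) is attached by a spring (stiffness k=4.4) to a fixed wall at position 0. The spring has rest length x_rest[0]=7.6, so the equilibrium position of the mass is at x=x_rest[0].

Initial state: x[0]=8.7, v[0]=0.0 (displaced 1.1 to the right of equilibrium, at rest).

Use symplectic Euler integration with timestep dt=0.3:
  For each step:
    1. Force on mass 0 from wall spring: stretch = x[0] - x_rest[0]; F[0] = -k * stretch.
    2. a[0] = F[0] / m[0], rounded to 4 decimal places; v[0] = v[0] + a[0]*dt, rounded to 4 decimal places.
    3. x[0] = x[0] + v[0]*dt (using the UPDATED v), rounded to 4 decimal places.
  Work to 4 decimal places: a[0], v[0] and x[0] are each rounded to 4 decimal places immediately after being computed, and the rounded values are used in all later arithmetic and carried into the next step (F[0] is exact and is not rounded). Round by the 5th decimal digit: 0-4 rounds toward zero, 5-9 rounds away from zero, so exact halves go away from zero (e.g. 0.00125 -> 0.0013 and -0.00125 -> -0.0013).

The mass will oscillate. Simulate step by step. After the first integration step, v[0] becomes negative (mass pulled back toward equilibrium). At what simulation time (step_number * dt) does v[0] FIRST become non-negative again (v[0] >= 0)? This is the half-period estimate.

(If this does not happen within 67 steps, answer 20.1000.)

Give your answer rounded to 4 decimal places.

Answer: 1.8000

Derivation:
Step 0: x=[8.7000] v=[0.0000]
Step 1: x=[8.3040] v=[-1.3200]
Step 2: x=[7.6546] v=[-2.1648]
Step 3: x=[6.9855] v=[-2.2303]
Step 4: x=[6.5376] v=[-1.4929]
Step 5: x=[6.4722] v=[-0.2180]
Step 6: x=[6.8128] v=[1.1354]
First v>=0 after going negative at step 6, time=1.8000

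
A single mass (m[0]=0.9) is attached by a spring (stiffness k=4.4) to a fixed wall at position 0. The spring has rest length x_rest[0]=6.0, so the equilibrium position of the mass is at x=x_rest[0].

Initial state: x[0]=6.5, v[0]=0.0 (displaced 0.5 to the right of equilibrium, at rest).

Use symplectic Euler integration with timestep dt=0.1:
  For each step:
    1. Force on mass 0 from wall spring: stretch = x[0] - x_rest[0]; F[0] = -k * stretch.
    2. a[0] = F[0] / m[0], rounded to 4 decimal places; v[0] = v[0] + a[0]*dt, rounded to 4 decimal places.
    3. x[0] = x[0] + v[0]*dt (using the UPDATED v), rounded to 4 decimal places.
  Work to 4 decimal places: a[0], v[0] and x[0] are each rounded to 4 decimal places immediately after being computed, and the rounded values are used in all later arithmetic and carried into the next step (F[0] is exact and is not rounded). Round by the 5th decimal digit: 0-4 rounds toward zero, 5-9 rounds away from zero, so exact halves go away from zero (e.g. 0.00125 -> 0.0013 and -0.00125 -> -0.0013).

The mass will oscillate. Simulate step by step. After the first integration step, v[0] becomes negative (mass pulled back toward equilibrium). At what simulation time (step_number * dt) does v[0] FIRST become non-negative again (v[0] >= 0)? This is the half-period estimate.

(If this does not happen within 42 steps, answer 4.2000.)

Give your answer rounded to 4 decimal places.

Step 0: x=[6.5000] v=[0.0000]
Step 1: x=[6.4756] v=[-0.2444]
Step 2: x=[6.4279] v=[-0.4769]
Step 3: x=[6.3593] v=[-0.6861]
Step 4: x=[6.2731] v=[-0.8618]
Step 5: x=[6.1736] v=[-0.9953]
Step 6: x=[6.0656] v=[-1.0802]
Step 7: x=[5.9544] v=[-1.1123]
Step 8: x=[5.8454] v=[-1.0900]
Step 9: x=[5.7440] v=[-1.0144]
Step 10: x=[5.6551] v=[-0.8892]
Step 11: x=[5.5830] v=[-0.7206]
Step 12: x=[5.5313] v=[-0.5167]
Step 13: x=[5.5025] v=[-0.2876]
Step 14: x=[5.4981] v=[-0.0444]
Step 15: x=[5.5182] v=[0.2010]
First v>=0 after going negative at step 15, time=1.5000

Answer: 1.5000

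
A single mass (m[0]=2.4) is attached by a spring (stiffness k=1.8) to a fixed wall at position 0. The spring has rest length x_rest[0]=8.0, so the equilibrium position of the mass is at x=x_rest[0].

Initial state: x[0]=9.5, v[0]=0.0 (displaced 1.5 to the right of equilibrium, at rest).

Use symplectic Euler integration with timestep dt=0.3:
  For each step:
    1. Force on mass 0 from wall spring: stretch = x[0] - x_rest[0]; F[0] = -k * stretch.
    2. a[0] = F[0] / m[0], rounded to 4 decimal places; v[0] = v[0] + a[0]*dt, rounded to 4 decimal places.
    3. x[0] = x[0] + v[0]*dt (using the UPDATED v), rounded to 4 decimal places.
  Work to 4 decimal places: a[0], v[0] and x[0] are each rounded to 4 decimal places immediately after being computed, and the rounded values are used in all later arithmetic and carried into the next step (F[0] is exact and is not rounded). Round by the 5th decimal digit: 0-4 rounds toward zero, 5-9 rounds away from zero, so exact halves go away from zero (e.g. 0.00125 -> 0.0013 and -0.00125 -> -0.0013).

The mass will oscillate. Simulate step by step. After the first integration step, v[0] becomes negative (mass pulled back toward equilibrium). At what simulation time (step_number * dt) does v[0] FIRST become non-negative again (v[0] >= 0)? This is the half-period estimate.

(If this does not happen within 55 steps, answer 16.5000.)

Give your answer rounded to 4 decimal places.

Answer: 3.9000

Derivation:
Step 0: x=[9.5000] v=[0.0000]
Step 1: x=[9.3988] v=[-0.3375]
Step 2: x=[9.2031] v=[-0.6522]
Step 3: x=[8.9262] v=[-0.9229]
Step 4: x=[8.5868] v=[-1.1313]
Step 5: x=[8.2078] v=[-1.2633]
Step 6: x=[7.8148] v=[-1.3101]
Step 7: x=[7.4343] v=[-1.2684]
Step 8: x=[7.0920] v=[-1.1411]
Step 9: x=[6.8110] v=[-0.9368]
Step 10: x=[6.6102] v=[-0.6693]
Step 11: x=[6.5032] v=[-0.3566]
Step 12: x=[6.4973] v=[-0.0198]
Step 13: x=[6.5928] v=[0.3183]
First v>=0 after going negative at step 13, time=3.9000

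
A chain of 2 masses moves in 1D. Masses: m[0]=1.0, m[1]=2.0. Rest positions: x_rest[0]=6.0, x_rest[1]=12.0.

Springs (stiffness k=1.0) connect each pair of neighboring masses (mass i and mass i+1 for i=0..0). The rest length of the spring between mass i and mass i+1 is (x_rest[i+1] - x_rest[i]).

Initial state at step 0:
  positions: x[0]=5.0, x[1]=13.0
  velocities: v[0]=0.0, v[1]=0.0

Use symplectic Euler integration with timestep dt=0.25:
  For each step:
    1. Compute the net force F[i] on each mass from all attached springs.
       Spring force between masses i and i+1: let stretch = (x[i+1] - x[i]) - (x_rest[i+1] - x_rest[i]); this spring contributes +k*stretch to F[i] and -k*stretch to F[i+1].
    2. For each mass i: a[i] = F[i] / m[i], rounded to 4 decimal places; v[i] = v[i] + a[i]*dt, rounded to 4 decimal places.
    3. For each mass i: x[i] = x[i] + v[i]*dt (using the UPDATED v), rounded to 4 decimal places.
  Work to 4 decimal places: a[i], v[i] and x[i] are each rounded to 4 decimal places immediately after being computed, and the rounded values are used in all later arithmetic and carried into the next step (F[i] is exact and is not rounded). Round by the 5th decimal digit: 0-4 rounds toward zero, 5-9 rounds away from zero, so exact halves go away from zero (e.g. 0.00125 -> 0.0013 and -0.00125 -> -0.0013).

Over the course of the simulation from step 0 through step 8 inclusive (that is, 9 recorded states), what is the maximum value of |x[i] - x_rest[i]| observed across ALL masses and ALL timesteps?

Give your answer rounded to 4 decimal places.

Step 0: x=[5.0000 13.0000] v=[0.0000 0.0000]
Step 1: x=[5.1250 12.9375] v=[0.5000 -0.2500]
Step 2: x=[5.3633 12.8184] v=[0.9531 -0.4766]
Step 3: x=[5.6925 12.6538] v=[1.3169 -0.6585]
Step 4: x=[6.0818 12.4591] v=[1.5572 -0.7787]
Step 5: x=[6.4947 12.2526] v=[1.6515 -0.8259]
Step 6: x=[6.8925 12.0537] v=[1.5910 -0.7956]
Step 7: x=[7.2378 11.8810] v=[1.3813 -0.6908]
Step 8: x=[7.4983 11.7507] v=[1.0421 -0.5212]
Max displacement = 1.4983

Answer: 1.4983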